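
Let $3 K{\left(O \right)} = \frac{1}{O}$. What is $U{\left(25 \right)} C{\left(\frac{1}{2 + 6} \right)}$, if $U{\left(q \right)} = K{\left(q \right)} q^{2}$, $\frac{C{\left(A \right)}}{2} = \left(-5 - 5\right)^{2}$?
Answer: $\frac{5000}{3} \approx 1666.7$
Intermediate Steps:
$K{\left(O \right)} = \frac{1}{3 O}$
$C{\left(A \right)} = 200$ ($C{\left(A \right)} = 2 \left(-5 - 5\right)^{2} = 2 \left(-10\right)^{2} = 2 \cdot 100 = 200$)
$U{\left(q \right)} = \frac{q}{3}$ ($U{\left(q \right)} = \frac{1}{3 q} q^{2} = \frac{q}{3}$)
$U{\left(25 \right)} C{\left(\frac{1}{2 + 6} \right)} = \frac{1}{3} \cdot 25 \cdot 200 = \frac{25}{3} \cdot 200 = \frac{5000}{3}$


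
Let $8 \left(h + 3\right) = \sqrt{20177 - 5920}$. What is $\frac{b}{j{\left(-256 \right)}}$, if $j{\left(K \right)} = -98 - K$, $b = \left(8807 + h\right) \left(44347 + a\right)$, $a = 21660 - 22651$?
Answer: $\frac{190853112}{79} + \frac{10839 \sqrt{14257}}{316} \approx 2.42 \cdot 10^{6}$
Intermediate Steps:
$h = -3 + \frac{\sqrt{14257}}{8}$ ($h = -3 + \frac{\sqrt{20177 - 5920}}{8} = -3 + \frac{\sqrt{14257}}{8} \approx 11.925$)
$a = -991$ ($a = 21660 - 22651 = -991$)
$b = 381706224 + \frac{10839 \sqrt{14257}}{2}$ ($b = \left(8807 - \left(3 - \frac{\sqrt{14257}}{8}\right)\right) \left(44347 - 991\right) = \left(8804 + \frac{\sqrt{14257}}{8}\right) 43356 = 381706224 + \frac{10839 \sqrt{14257}}{2} \approx 3.8235 \cdot 10^{8}$)
$\frac{b}{j{\left(-256 \right)}} = \frac{381706224 + \frac{10839 \sqrt{14257}}{2}}{-98 - -256} = \frac{381706224 + \frac{10839 \sqrt{14257}}{2}}{-98 + 256} = \frac{381706224 + \frac{10839 \sqrt{14257}}{2}}{158} = \left(381706224 + \frac{10839 \sqrt{14257}}{2}\right) \frac{1}{158} = \frac{190853112}{79} + \frac{10839 \sqrt{14257}}{316}$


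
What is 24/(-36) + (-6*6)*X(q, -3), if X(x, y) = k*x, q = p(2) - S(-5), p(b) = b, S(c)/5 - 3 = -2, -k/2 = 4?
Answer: -2594/3 ≈ -864.67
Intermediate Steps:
k = -8 (k = -2*4 = -8)
S(c) = 5 (S(c) = 15 + 5*(-2) = 15 - 10 = 5)
q = -3 (q = 2 - 1*5 = 2 - 5 = -3)
X(x, y) = -8*x
24/(-36) + (-6*6)*X(q, -3) = 24/(-36) + (-6*6)*(-8*(-3)) = 24*(-1/36) - 36*24 = -⅔ - 864 = -2594/3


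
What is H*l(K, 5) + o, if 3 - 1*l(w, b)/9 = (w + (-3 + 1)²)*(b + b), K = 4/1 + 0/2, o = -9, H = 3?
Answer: -2088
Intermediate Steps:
K = 4 (K = 4*1 + 0*(½) = 4 + 0 = 4)
l(w, b) = 27 - 18*b*(4 + w) (l(w, b) = 27 - 9*(w + (-3 + 1)²)*(b + b) = 27 - 9*(w + (-2)²)*2*b = 27 - 9*(w + 4)*2*b = 27 - 9*(4 + w)*2*b = 27 - 18*b*(4 + w))
H*l(K, 5) + o = 3*(27 - 72*5 - 18*5*4) - 9 = 3*(27 - 360 - 360) - 9 = 3*(-693) - 9 = -2079 - 9 = -2088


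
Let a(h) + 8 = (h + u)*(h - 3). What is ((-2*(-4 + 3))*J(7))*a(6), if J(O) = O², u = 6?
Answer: 2744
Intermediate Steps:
a(h) = -8 + (-3 + h)*(6 + h) (a(h) = -8 + (h + 6)*(h - 3) = -8 + (6 + h)*(-3 + h) = -8 + (-3 + h)*(6 + h))
((-2*(-4 + 3))*J(7))*a(6) = (-2*(-4 + 3)*7²)*(-26 + 6² + 3*6) = (-2*(-1)*49)*(-26 + 36 + 18) = (2*49)*28 = 98*28 = 2744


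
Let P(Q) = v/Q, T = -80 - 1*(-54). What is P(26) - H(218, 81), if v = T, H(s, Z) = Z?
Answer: -82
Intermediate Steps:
T = -26 (T = -80 + 54 = -26)
v = -26
P(Q) = -26/Q
P(26) - H(218, 81) = -26/26 - 1*81 = -26*1/26 - 81 = -1 - 81 = -82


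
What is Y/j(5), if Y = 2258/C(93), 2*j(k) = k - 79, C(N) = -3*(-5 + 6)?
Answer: 2258/111 ≈ 20.342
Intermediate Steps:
C(N) = -3 (C(N) = -3*1 = -3)
j(k) = -79/2 + k/2 (j(k) = (k - 79)/2 = (-79 + k)/2 = -79/2 + k/2)
Y = -2258/3 (Y = 2258/(-3) = 2258*(-⅓) = -2258/3 ≈ -752.67)
Y/j(5) = -2258/(3*(-79/2 + (½)*5)) = -2258/(3*(-79/2 + 5/2)) = -2258/3/(-37) = -2258/3*(-1/37) = 2258/111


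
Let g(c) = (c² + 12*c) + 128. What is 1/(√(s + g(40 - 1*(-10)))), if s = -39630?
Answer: -I*√36402/36402 ≈ -0.0052413*I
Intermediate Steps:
g(c) = 128 + c² + 12*c
1/(√(s + g(40 - 1*(-10)))) = 1/(√(-39630 + (128 + (40 - 1*(-10))² + 12*(40 - 1*(-10))))) = 1/(√(-39630 + (128 + (40 + 10)² + 12*(40 + 10)))) = 1/(√(-39630 + (128 + 50² + 12*50))) = 1/(√(-39630 + (128 + 2500 + 600))) = 1/(√(-39630 + 3228)) = 1/(√(-36402)) = 1/(I*√36402) = -I*√36402/36402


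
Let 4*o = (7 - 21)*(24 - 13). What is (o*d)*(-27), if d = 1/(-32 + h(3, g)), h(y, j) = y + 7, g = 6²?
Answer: -189/4 ≈ -47.250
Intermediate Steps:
g = 36
h(y, j) = 7 + y
d = -1/22 (d = 1/(-32 + (7 + 3)) = 1/(-32 + 10) = 1/(-22) = -1/22 ≈ -0.045455)
o = -77/2 (o = ((7 - 21)*(24 - 13))/4 = (-14*11)/4 = (¼)*(-154) = -77/2 ≈ -38.500)
(o*d)*(-27) = -77/2*(-1/22)*(-27) = (7/4)*(-27) = -189/4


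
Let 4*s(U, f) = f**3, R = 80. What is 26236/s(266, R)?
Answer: 6559/32000 ≈ 0.20497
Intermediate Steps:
s(U, f) = f**3/4
26236/s(266, R) = 26236/(((1/4)*80**3)) = 26236/(((1/4)*512000)) = 26236/128000 = 26236*(1/128000) = 6559/32000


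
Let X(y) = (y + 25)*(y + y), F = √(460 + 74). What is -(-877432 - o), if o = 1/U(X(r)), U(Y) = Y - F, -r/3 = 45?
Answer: 128995587393502/147014911 + √534/882089466 ≈ 8.7743e+5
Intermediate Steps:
r = -135 (r = -3*45 = -135)
F = √534 ≈ 23.108
X(y) = 2*y*(25 + y) (X(y) = (25 + y)*(2*y) = 2*y*(25 + y))
U(Y) = Y - √534
o = 1/(29700 - √534) (o = 1/(2*(-135)*(25 - 135) - √534) = 1/(2*(-135)*(-110) - √534) = 1/(29700 - √534) ≈ 3.3696e-5)
-(-877432 - o) = -(-877432 - (4950/147014911 + √534/882089466)) = -(-877432 + (-4950/147014911 - √534/882089466)) = -(-128995587393502/147014911 - √534/882089466) = 128995587393502/147014911 + √534/882089466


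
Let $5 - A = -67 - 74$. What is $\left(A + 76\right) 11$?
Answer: $2442$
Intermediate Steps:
$A = 146$ ($A = 5 - \left(-67 - 74\right) = 5 - -141 = 5 + 141 = 146$)
$\left(A + 76\right) 11 = \left(146 + 76\right) 11 = 222 \cdot 11 = 2442$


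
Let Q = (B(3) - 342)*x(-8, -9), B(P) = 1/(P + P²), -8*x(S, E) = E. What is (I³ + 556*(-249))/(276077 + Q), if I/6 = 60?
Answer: 1488561792/8822155 ≈ 168.73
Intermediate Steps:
I = 360 (I = 6*60 = 360)
x(S, E) = -E/8
Q = -12309/32 (Q = (1/(3*(1 + 3)) - 342)*(-⅛*(-9)) = ((⅓)/4 - 342)*(9/8) = ((⅓)*(¼) - 342)*(9/8) = (1/12 - 342)*(9/8) = -4103/12*9/8 = -12309/32 ≈ -384.66)
(I³ + 556*(-249))/(276077 + Q) = (360³ + 556*(-249))/(276077 - 12309/32) = (46656000 - 138444)/(8822155/32) = 46517556*(32/8822155) = 1488561792/8822155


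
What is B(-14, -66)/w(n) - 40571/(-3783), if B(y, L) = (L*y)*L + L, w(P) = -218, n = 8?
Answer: 119898314/412347 ≈ 290.77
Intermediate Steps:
B(y, L) = L + y*L² (B(y, L) = y*L² + L = L + y*L²)
B(-14, -66)/w(n) - 40571/(-3783) = -66*(1 - 66*(-14))/(-218) - 40571/(-3783) = -66*(1 + 924)*(-1/218) - 40571*(-1/3783) = -66*925*(-1/218) + 40571/3783 = -61050*(-1/218) + 40571/3783 = 30525/109 + 40571/3783 = 119898314/412347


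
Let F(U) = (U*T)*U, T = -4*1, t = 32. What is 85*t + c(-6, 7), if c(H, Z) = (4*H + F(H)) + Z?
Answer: 2559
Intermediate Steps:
T = -4
F(U) = -4*U**2 (F(U) = (U*(-4))*U = (-4*U)*U = -4*U**2)
c(H, Z) = Z - 4*H**2 + 4*H (c(H, Z) = (4*H - 4*H**2) + Z = (-4*H**2 + 4*H) + Z = Z - 4*H**2 + 4*H)
85*t + c(-6, 7) = 85*32 + (7 - 4*(-6)**2 + 4*(-6)) = 2720 + (7 - 4*36 - 24) = 2720 + (7 - 144 - 24) = 2720 - 161 = 2559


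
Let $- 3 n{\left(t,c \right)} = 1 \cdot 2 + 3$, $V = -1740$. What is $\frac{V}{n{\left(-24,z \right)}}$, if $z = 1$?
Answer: $1044$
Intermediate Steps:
$n{\left(t,c \right)} = - \frac{5}{3}$ ($n{\left(t,c \right)} = - \frac{1 \cdot 2 + 3}{3} = - \frac{2 + 3}{3} = \left(- \frac{1}{3}\right) 5 = - \frac{5}{3}$)
$\frac{V}{n{\left(-24,z \right)}} = - \frac{1740}{- \frac{5}{3}} = \left(-1740\right) \left(- \frac{3}{5}\right) = 1044$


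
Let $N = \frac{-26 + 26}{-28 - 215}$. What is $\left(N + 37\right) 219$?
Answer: $8103$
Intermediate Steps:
$N = 0$ ($N = \frac{0}{-243} = 0 \left(- \frac{1}{243}\right) = 0$)
$\left(N + 37\right) 219 = \left(0 + 37\right) 219 = 37 \cdot 219 = 8103$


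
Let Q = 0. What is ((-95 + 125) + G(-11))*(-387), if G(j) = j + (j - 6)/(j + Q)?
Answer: -87462/11 ≈ -7951.1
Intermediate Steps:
G(j) = j + (-6 + j)/j (G(j) = j + (j - 6)/(j + 0) = j + (-6 + j)/j)
((-95 + 125) + G(-11))*(-387) = ((-95 + 125) + (1 - 11 - 6/(-11)))*(-387) = (30 + (1 - 11 - 6*(-1/11)))*(-387) = (30 + (1 - 11 + 6/11))*(-387) = (30 - 104/11)*(-387) = (226/11)*(-387) = -87462/11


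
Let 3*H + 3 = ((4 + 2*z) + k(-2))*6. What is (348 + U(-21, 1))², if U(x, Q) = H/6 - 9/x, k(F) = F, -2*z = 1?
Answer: 214358881/1764 ≈ 1.2152e+5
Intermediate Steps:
z = -½ (z = -½*1 = -½ ≈ -0.50000)
H = 1 (H = -1 + (((4 + 2*(-½)) - 2)*6)/3 = -1 + (((4 - 1) - 2)*6)/3 = -1 + ((3 - 2)*6)/3 = -1 + (1*6)/3 = -1 + (⅓)*6 = -1 + 2 = 1)
U(x, Q) = ⅙ - 9/x (U(x, Q) = 1/6 - 9/x = 1*(⅙) - 9/x = ⅙ - 9/x)
(348 + U(-21, 1))² = (348 + (⅙)*(-54 - 21)/(-21))² = (348 + (⅙)*(-1/21)*(-75))² = (348 + 25/42)² = (14641/42)² = 214358881/1764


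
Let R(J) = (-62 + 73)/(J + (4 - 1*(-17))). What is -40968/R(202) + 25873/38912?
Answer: -355494455365/428032 ≈ -8.3053e+5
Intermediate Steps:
R(J) = 11/(21 + J) (R(J) = 11/(J + (4 + 17)) = 11/(J + 21) = 11/(21 + J))
-40968/R(202) + 25873/38912 = -40968/(11/(21 + 202)) + 25873/38912 = -40968/(11/223) + 25873*(1/38912) = -40968/(11*(1/223)) + 25873/38912 = -40968/11/223 + 25873/38912 = -40968*223/11 + 25873/38912 = -9135864/11 + 25873/38912 = -355494455365/428032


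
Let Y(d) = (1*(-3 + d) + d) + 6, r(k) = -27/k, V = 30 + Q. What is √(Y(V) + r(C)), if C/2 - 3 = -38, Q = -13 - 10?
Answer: √85190/70 ≈ 4.1696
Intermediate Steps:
Q = -23
C = -70 (C = 6 + 2*(-38) = 6 - 76 = -70)
V = 7 (V = 30 - 23 = 7)
Y(d) = 3 + 2*d (Y(d) = ((-3 + d) + d) + 6 = (-3 + 2*d) + 6 = 3 + 2*d)
√(Y(V) + r(C)) = √((3 + 2*7) - 27/(-70)) = √((3 + 14) - 27*(-1/70)) = √(17 + 27/70) = √(1217/70) = √85190/70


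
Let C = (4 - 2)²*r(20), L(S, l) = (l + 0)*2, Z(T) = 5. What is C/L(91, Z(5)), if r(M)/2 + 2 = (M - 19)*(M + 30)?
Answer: 192/5 ≈ 38.400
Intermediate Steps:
r(M) = -4 + 2*(-19 + M)*(30 + M) (r(M) = -4 + 2*((M - 19)*(M + 30)) = -4 + 2*((-19 + M)*(30 + M)) = -4 + 2*(-19 + M)*(30 + M))
L(S, l) = 2*l (L(S, l) = l*2 = 2*l)
C = 384 (C = (4 - 2)²*(-1144 + 2*20² + 22*20) = 2²*(-1144 + 2*400 + 440) = 4*(-1144 + 800 + 440) = 4*96 = 384)
C/L(91, Z(5)) = 384/((2*5)) = 384/10 = 384*(⅒) = 192/5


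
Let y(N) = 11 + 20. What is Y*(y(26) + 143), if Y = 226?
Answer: 39324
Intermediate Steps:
y(N) = 31
Y*(y(26) + 143) = 226*(31 + 143) = 226*174 = 39324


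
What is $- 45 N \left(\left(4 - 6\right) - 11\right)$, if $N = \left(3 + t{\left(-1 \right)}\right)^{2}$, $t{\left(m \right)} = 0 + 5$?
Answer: $37440$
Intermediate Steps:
$t{\left(m \right)} = 5$
$N = 64$ ($N = \left(3 + 5\right)^{2} = 8^{2} = 64$)
$- 45 N \left(\left(4 - 6\right) - 11\right) = \left(-45\right) 64 \left(\left(4 - 6\right) - 11\right) = - 2880 \left(-2 - 11\right) = \left(-2880\right) \left(-13\right) = 37440$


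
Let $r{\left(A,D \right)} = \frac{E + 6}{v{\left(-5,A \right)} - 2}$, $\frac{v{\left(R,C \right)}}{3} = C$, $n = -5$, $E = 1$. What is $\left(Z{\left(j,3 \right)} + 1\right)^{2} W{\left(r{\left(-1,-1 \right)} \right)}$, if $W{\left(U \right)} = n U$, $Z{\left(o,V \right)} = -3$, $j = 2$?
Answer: $28$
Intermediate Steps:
$v{\left(R,C \right)} = 3 C$
$r{\left(A,D \right)} = \frac{7}{-2 + 3 A}$ ($r{\left(A,D \right)} = \frac{1 + 6}{3 A - 2} = \frac{7}{-2 + 3 A}$)
$W{\left(U \right)} = - 5 U$
$\left(Z{\left(j,3 \right)} + 1\right)^{2} W{\left(r{\left(-1,-1 \right)} \right)} = \left(-3 + 1\right)^{2} \left(- 5 \frac{7}{-2 + 3 \left(-1\right)}\right) = \left(-2\right)^{2} \left(- 5 \frac{7}{-2 - 3}\right) = 4 \left(- 5 \frac{7}{-5}\right) = 4 \left(- 5 \cdot 7 \left(- \frac{1}{5}\right)\right) = 4 \left(\left(-5\right) \left(- \frac{7}{5}\right)\right) = 4 \cdot 7 = 28$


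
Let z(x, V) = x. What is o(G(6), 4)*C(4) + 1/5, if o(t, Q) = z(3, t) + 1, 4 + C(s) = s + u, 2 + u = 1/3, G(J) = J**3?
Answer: -97/15 ≈ -6.4667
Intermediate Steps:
u = -5/3 (u = -2 + 1/3 = -5/3 ≈ -1.6667)
C(s) = -17/3 + s (C(s) = -4 + (s - 5/3) = -4 + (-5/3 + s) = -17/3 + s)
o(t, Q) = 4 (o(t, Q) = 3 + 1 = 4)
o(G(6), 4)*C(4) + 1/5 = 4*(-17/3 + 4) + 1/5 = 4*(-5/3) + 1/5 = -20/3 + 1/5 = -97/15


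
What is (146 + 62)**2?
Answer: 43264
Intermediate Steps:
(146 + 62)**2 = 208**2 = 43264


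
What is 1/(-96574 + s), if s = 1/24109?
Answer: -24109/2328302565 ≈ -1.0355e-5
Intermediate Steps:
s = 1/24109 ≈ 4.1478e-5
1/(-96574 + s) = 1/(-96574 + 1/24109) = 1/(-2328302565/24109) = -24109/2328302565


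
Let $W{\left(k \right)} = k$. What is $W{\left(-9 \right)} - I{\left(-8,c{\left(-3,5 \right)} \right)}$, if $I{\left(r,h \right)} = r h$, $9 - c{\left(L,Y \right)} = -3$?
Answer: $87$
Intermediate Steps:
$c{\left(L,Y \right)} = 12$ ($c{\left(L,Y \right)} = 9 - -3 = 9 + 3 = 12$)
$I{\left(r,h \right)} = h r$
$W{\left(-9 \right)} - I{\left(-8,c{\left(-3,5 \right)} \right)} = -9 - 12 \left(-8\right) = -9 - -96 = -9 + 96 = 87$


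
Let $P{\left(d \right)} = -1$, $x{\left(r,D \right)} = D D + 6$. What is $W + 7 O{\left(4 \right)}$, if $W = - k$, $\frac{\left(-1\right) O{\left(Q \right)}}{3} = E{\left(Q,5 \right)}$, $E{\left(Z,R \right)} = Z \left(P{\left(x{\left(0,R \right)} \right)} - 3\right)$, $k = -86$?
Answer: $422$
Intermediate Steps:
$x{\left(r,D \right)} = 6 + D^{2}$ ($x{\left(r,D \right)} = D^{2} + 6 = 6 + D^{2}$)
$E{\left(Z,R \right)} = - 4 Z$ ($E{\left(Z,R \right)} = Z \left(-1 - 3\right) = Z \left(-4\right) = - 4 Z$)
$O{\left(Q \right)} = 12 Q$ ($O{\left(Q \right)} = - 3 \left(- 4 Q\right) = 12 Q$)
$W = 86$ ($W = \left(-1\right) \left(-86\right) = 86$)
$W + 7 O{\left(4 \right)} = 86 + 7 \cdot 12 \cdot 4 = 86 + 7 \cdot 48 = 86 + 336 = 422$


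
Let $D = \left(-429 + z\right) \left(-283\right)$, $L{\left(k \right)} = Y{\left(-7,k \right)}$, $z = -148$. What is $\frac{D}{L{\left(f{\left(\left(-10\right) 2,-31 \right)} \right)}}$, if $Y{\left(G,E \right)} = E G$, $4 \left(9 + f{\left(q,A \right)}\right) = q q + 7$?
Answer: $- \frac{653164}{2597} \approx -251.51$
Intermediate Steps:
$f{\left(q,A \right)} = - \frac{29}{4} + \frac{q^{2}}{4}$ ($f{\left(q,A \right)} = -9 + \frac{q q + 7}{4} = -9 + \frac{q^{2} + 7}{4} = -9 + \frac{7 + q^{2}}{4} = -9 + \left(\frac{7}{4} + \frac{q^{2}}{4}\right) = - \frac{29}{4} + \frac{q^{2}}{4}$)
$L{\left(k \right)} = - 7 k$ ($L{\left(k \right)} = k \left(-7\right) = - 7 k$)
$D = 163291$ ($D = \left(-429 - 148\right) \left(-283\right) = \left(-577\right) \left(-283\right) = 163291$)
$\frac{D}{L{\left(f{\left(\left(-10\right) 2,-31 \right)} \right)}} = \frac{163291}{\left(-7\right) \left(- \frac{29}{4} + \frac{\left(\left(-10\right) 2\right)^{2}}{4}\right)} = \frac{163291}{\left(-7\right) \left(- \frac{29}{4} + \frac{\left(-20\right)^{2}}{4}\right)} = \frac{163291}{\left(-7\right) \left(- \frac{29}{4} + \frac{1}{4} \cdot 400\right)} = \frac{163291}{\left(-7\right) \left(- \frac{29}{4} + 100\right)} = \frac{163291}{\left(-7\right) \frac{371}{4}} = \frac{163291}{- \frac{2597}{4}} = 163291 \left(- \frac{4}{2597}\right) = - \frac{653164}{2597}$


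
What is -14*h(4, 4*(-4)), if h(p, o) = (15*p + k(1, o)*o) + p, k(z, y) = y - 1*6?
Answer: -5824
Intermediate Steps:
k(z, y) = -6 + y (k(z, y) = y - 6 = -6 + y)
h(p, o) = 16*p + o*(-6 + o) (h(p, o) = (15*p + (-6 + o)*o) + p = (15*p + o*(-6 + o)) + p = 16*p + o*(-6 + o))
-14*h(4, 4*(-4)) = -14*(16*4 + (4*(-4))*(-6 + 4*(-4))) = -14*(64 - 16*(-6 - 16)) = -14*(64 - 16*(-22)) = -14*(64 + 352) = -14*416 = -5824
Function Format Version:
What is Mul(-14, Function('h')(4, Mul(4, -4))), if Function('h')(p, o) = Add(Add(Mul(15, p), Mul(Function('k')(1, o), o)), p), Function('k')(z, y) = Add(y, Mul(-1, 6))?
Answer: -5824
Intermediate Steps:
Function('k')(z, y) = Add(-6, y) (Function('k')(z, y) = Add(y, -6) = Add(-6, y))
Function('h')(p, o) = Add(Mul(16, p), Mul(o, Add(-6, o))) (Function('h')(p, o) = Add(Add(Mul(15, p), Mul(Add(-6, o), o)), p) = Add(Add(Mul(15, p), Mul(o, Add(-6, o))), p) = Add(Mul(16, p), Mul(o, Add(-6, o))))
Mul(-14, Function('h')(4, Mul(4, -4))) = Mul(-14, Add(Mul(16, 4), Mul(Mul(4, -4), Add(-6, Mul(4, -4))))) = Mul(-14, Add(64, Mul(-16, Add(-6, -16)))) = Mul(-14, Add(64, Mul(-16, -22))) = Mul(-14, Add(64, 352)) = Mul(-14, 416) = -5824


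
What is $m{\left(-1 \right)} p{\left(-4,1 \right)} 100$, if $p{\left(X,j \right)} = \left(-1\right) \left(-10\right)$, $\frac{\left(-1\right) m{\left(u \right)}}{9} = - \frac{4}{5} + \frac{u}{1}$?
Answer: $16200$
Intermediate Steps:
$m{\left(u \right)} = \frac{36}{5} - 9 u$ ($m{\left(u \right)} = - 9 \left(- \frac{4}{5} + \frac{u}{1}\right) = - 9 \left(\left(-4\right) \frac{1}{5} + u 1\right) = - 9 \left(- \frac{4}{5} + u\right) = \frac{36}{5} - 9 u$)
$p{\left(X,j \right)} = 10$
$m{\left(-1 \right)} p{\left(-4,1 \right)} 100 = \left(\frac{36}{5} - -9\right) 10 \cdot 100 = \left(\frac{36}{5} + 9\right) 10 \cdot 100 = \frac{81}{5} \cdot 10 \cdot 100 = 162 \cdot 100 = 16200$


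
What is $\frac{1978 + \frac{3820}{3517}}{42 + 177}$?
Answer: $\frac{6960446}{770223} \approx 9.0369$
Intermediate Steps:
$\frac{1978 + \frac{3820}{3517}}{42 + 177} = \frac{1978 + 3820 \cdot \frac{1}{3517}}{219} = \left(1978 + \frac{3820}{3517}\right) \frac{1}{219} = \frac{6960446}{3517} \cdot \frac{1}{219} = \frac{6960446}{770223}$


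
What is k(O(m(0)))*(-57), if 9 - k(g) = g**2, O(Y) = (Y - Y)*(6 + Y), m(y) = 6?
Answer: -513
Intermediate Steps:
O(Y) = 0 (O(Y) = 0*(6 + Y) = 0)
k(g) = 9 - g**2
k(O(m(0)))*(-57) = (9 - 1*0**2)*(-57) = (9 - 1*0)*(-57) = (9 + 0)*(-57) = 9*(-57) = -513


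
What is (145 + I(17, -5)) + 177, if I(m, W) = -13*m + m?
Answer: 118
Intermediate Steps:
I(m, W) = -12*m
(145 + I(17, -5)) + 177 = (145 - 12*17) + 177 = (145 - 204) + 177 = -59 + 177 = 118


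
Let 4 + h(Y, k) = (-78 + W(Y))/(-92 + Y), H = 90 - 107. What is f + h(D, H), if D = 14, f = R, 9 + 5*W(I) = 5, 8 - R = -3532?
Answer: 689717/195 ≈ 3537.0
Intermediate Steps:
H = -17
R = 3540 (R = 8 - 1*(-3532) = 8 + 3532 = 3540)
W(I) = -4/5 (W(I) = -9/5 + (1/5)*5 = -9/5 + 1 = -4/5)
f = 3540
h(Y, k) = -4 - 394/(5*(-92 + Y)) (h(Y, k) = -4 + (-78 - 4/5)/(-92 + Y) = -4 - 394/(5*(-92 + Y)))
f + h(D, H) = 3540 + 2*(723 - 10*14)/(5*(-92 + 14)) = 3540 + (2/5)*(723 - 140)/(-78) = 3540 + (2/5)*(-1/78)*583 = 3540 - 583/195 = 689717/195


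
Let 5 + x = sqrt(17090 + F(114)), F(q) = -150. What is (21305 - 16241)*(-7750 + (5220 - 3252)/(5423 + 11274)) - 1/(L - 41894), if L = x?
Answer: -104577361760385301175/2664703466447 + 2*sqrt(35)/159591751 ≈ -3.9245e+7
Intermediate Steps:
x = -5 + 22*sqrt(35) (x = -5 + sqrt(17090 - 150) = -5 + sqrt(16940) = -5 + 22*sqrt(35) ≈ 125.15)
L = -5 + 22*sqrt(35) ≈ 125.15
(21305 - 16241)*(-7750 + (5220 - 3252)/(5423 + 11274)) - 1/(L - 41894) = (21305 - 16241)*(-7750 + (5220 - 3252)/(5423 + 11274)) - 1/((-5 + 22*sqrt(35)) - 41894) = 5064*(-7750 + 1968/16697) - 1/(-41899 + 22*sqrt(35)) = 5064*(-129399782/16697) - 1/(-41899 + 22*sqrt(35)) = -655280496048/16697 - 1/(-41899 + 22*sqrt(35))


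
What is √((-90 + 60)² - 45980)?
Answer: 14*I*√230 ≈ 212.32*I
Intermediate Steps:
√((-90 + 60)² - 45980) = √((-30)² - 45980) = √(900 - 45980) = √(-45080) = 14*I*√230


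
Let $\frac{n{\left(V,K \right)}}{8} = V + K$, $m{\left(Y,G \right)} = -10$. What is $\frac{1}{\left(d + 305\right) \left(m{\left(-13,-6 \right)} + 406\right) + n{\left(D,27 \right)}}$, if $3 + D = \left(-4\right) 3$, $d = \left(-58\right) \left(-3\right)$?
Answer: $\frac{1}{189780} \approx 5.2693 \cdot 10^{-6}$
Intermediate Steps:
$d = 174$
$D = -15$ ($D = -3 - 12 = -15$)
$n{\left(V,K \right)} = 8 K + 8 V$ ($n{\left(V,K \right)} = 8 \left(V + K\right) = 8 \left(K + V\right) = 8 K + 8 V$)
$\frac{1}{\left(d + 305\right) \left(m{\left(-13,-6 \right)} + 406\right) + n{\left(D,27 \right)}} = \frac{1}{\left(174 + 305\right) \left(-10 + 406\right) + \left(8 \cdot 27 + 8 \left(-15\right)\right)} = \frac{1}{479 \cdot 396 + \left(216 - 120\right)} = \frac{1}{189684 + 96} = \frac{1}{189780}$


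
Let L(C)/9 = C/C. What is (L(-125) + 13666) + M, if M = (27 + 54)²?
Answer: 20236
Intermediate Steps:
L(C) = 9 (L(C) = 9*(C/C) = 9*1 = 9)
M = 6561 (M = 81² = 6561)
(L(-125) + 13666) + M = (9 + 13666) + 6561 = 13675 + 6561 = 20236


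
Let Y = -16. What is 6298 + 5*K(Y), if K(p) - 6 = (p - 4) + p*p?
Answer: 7508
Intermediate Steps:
K(p) = 2 + p + p**2 (K(p) = 6 + ((p - 4) + p*p) = 6 + ((-4 + p) + p**2) = 6 + (-4 + p + p**2) = 2 + p + p**2)
6298 + 5*K(Y) = 6298 + 5*(2 - 16 + (-16)**2) = 6298 + 5*(2 - 16 + 256) = 6298 + 5*242 = 6298 + 1210 = 7508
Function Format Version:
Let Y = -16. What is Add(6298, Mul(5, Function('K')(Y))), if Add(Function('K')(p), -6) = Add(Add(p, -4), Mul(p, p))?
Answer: 7508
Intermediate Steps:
Function('K')(p) = Add(2, p, Pow(p, 2)) (Function('K')(p) = Add(6, Add(Add(p, -4), Mul(p, p))) = Add(6, Add(Add(-4, p), Pow(p, 2))) = Add(6, Add(-4, p, Pow(p, 2))) = Add(2, p, Pow(p, 2)))
Add(6298, Mul(5, Function('K')(Y))) = Add(6298, Mul(5, Add(2, -16, Pow(-16, 2)))) = Add(6298, Mul(5, Add(2, -16, 256))) = Add(6298, Mul(5, 242)) = Add(6298, 1210) = 7508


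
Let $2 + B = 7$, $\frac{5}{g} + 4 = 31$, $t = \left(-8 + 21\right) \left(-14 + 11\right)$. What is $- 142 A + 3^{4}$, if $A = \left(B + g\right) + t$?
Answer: $\frac{131833}{27} \approx 4882.7$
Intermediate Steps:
$t = -39$ ($t = 13 \left(-3\right) = -39$)
$g = \frac{5}{27}$ ($g = \frac{5}{-4 + 31} = \frac{5}{27} \approx 0.18519$)
$B = 5$ ($B = -2 + 7 = 5$)
$A = - \frac{913}{27}$ ($A = \left(5 + \frac{5}{27}\right) - 39 = \frac{140}{27} - 39 = - \frac{913}{27} \approx -33.815$)
$- 142 A + 3^{4} = \left(-142\right) \left(- \frac{913}{27}\right) + 3^{4} = \frac{129646}{27} + 81 = \frac{131833}{27}$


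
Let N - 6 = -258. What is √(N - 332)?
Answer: 2*I*√146 ≈ 24.166*I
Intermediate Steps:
N = -252 (N = 6 - 258 = -252)
√(N - 332) = √(-252 - 332) = √(-584) = 2*I*√146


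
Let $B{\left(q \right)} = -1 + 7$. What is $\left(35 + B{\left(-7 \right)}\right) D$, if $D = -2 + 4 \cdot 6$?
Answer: $902$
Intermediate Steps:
$B{\left(q \right)} = 6$
$D = 22$ ($D = -2 + 24 = 22$)
$\left(35 + B{\left(-7 \right)}\right) D = \left(35 + 6\right) 22 = 41 \cdot 22 = 902$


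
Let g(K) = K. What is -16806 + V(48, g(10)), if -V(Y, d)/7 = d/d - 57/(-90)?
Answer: -504523/30 ≈ -16817.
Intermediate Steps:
V(Y, d) = -343/30 (V(Y, d) = -7*(d/d - 57/(-90)) = -7*(1 - 57*(-1/90)) = -7*(1 + 19/30) = -7*49/30 = -343/30)
-16806 + V(48, g(10)) = -16806 - 343/30 = -504523/30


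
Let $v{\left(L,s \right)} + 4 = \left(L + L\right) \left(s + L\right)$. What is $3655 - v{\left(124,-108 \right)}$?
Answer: $-309$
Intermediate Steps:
$v{\left(L,s \right)} = -4 + 2 L \left(L + s\right)$ ($v{\left(L,s \right)} = -4 + \left(L + L\right) \left(s + L\right) = -4 + 2 L \left(L + s\right)$)
$3655 - v{\left(124,-108 \right)} = 3655 - \left(-4 + 2 \cdot 124^{2} + 2 \cdot 124 \left(-108\right)\right) = 3655 - \left(-4 + 2 \cdot 15376 - 26784\right) = 3655 - \left(-4 + 30752 - 26784\right) = 3655 - 3964 = -309$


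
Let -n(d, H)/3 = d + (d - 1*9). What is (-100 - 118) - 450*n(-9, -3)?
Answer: -36668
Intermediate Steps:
n(d, H) = 27 - 6*d (n(d, H) = -3*(d + (d - 1*9)) = -3*(d + (d - 9)) = -3*(d + (-9 + d)) = -3*(-9 + 2*d) = 27 - 6*d)
(-100 - 118) - 450*n(-9, -3) = (-100 - 118) - 450*(27 - 6*(-9)) = -218 - 450*(27 + 54) = -218 - 450*81 = -218 - 36450 = -36668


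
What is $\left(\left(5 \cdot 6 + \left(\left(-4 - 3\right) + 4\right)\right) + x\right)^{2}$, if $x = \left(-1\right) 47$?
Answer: $400$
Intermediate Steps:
$x = -47$
$\left(\left(5 \cdot 6 + \left(\left(-4 - 3\right) + 4\right)\right) + x\right)^{2} = \left(\left(5 \cdot 6 + \left(\left(-4 - 3\right) + 4\right)\right) - 47\right)^{2} = \left(\left(30 + \left(-7 + 4\right)\right) - 47\right)^{2} = \left(\left(30 - 3\right) - 47\right)^{2} = \left(27 - 47\right)^{2} = \left(-20\right)^{2} = 400$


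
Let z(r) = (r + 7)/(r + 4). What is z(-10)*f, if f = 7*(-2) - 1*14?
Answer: -14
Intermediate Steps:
z(r) = (7 + r)/(4 + r)
f = -28 (f = -14 - 14 = -28)
z(-10)*f = ((7 - 10)/(4 - 10))*(-28) = (-3/(-6))*(-28) = -1/6*(-3)*(-28) = (1/2)*(-28) = -14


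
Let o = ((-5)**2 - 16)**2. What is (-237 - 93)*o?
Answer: -26730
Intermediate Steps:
o = 81 (o = (25 - 16)**2 = 9**2 = 81)
(-237 - 93)*o = (-237 - 93)*81 = -330*81 = -26730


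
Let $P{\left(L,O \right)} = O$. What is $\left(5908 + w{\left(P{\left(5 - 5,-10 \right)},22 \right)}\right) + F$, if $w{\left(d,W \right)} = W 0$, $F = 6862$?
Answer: $12770$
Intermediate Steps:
$w{\left(d,W \right)} = 0$
$\left(5908 + w{\left(P{\left(5 - 5,-10 \right)},22 \right)}\right) + F = \left(5908 + 0\right) + 6862 = 5908 + 6862 = 12770$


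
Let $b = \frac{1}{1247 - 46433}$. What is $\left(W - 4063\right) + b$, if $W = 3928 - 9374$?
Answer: $- \frac{429673675}{45186} \approx -9509.0$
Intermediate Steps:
$W = -5446$ ($W = 3928 - 9374 = -5446$)
$b = - \frac{1}{45186}$ ($b = \frac{1}{-45186} = - \frac{1}{45186} \approx -2.2131 \cdot 10^{-5}$)
$\left(W - 4063\right) + b = \left(-5446 - 4063\right) - \frac{1}{45186} = -9509 - \frac{1}{45186} = - \frac{429673675}{45186}$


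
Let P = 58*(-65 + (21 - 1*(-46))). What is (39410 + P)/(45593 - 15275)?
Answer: 19763/15159 ≈ 1.3037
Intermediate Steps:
P = 116 (P = 58*(-65 + (21 + 46)) = 58*(-65 + 67) = 58*2 = 116)
(39410 + P)/(45593 - 15275) = (39410 + 116)/(45593 - 15275) = 39526/30318 = 39526*(1/30318) = 19763/15159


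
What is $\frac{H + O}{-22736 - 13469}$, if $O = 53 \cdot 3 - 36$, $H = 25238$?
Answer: $- \frac{25361}{36205} \approx -0.70048$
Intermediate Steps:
$O = 123$ ($O = 159 - 36 = 123$)
$\frac{H + O}{-22736 - 13469} = \frac{25238 + 123}{-22736 - 13469} = \frac{25361}{-36205} = 25361 \left(- \frac{1}{36205}\right) = - \frac{25361}{36205}$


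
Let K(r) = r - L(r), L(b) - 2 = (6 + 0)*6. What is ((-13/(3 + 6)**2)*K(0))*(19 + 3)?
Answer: 10868/81 ≈ 134.17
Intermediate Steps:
L(b) = 38 (L(b) = 2 + (6 + 0)*6 = 2 + 6*6 = 2 + 36 = 38)
K(r) = -38 + r (K(r) = r - 1*38 = r - 38 = -38 + r)
((-13/(3 + 6)**2)*K(0))*(19 + 3) = ((-13/(3 + 6)**2)*(-38 + 0))*(19 + 3) = (-13/(9**2)*(-38))*22 = (-13/81*(-38))*22 = (-13*1/81*(-38))*22 = -13/81*(-38)*22 = (494/81)*22 = 10868/81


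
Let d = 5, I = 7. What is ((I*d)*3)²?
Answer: 11025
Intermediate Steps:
((I*d)*3)² = ((7*5)*3)² = (35*3)² = 105² = 11025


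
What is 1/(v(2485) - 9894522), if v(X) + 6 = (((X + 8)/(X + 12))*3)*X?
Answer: -2497/24688051101 ≈ -1.0114e-7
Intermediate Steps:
v(X) = -6 + 3*X*(8 + X)/(12 + X) (v(X) = -6 + (((X + 8)/(X + 12))*3)*X = -6 + (((8 + X)/(12 + X))*3)*X = -6 + (3*(8 + X)/(12 + X))*X = -6 + 3*X*(8 + X)/(12 + X))
1/(v(2485) - 9894522) = 1/(3*(-24 + 2485² + 6*2485)/(12 + 2485) - 9894522) = 1/(3*(-24 + 6175225 + 14910)/2497 - 9894522) = 1/(3*(1/2497)*6190111 - 9894522) = 1/(18570333/2497 - 9894522) = 1/(-24688051101/2497) = -2497/24688051101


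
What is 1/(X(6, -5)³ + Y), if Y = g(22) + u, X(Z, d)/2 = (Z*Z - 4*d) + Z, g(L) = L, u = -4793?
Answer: 1/1901853 ≈ 5.2580e-7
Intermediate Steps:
X(Z, d) = -8*d + 2*Z + 2*Z² (X(Z, d) = 2*((Z*Z - 4*d) + Z) = 2*((Z² - 4*d) + Z) = 2*(Z + Z² - 4*d) = -8*d + 2*Z + 2*Z²)
Y = -4771 (Y = 22 - 4793 = -4771)
1/(X(6, -5)³ + Y) = 1/((-8*(-5) + 2*6 + 2*6²)³ - 4771) = 1/((40 + 12 + 2*36)³ - 4771) = 1/((40 + 12 + 72)³ - 4771) = 1/(124³ - 4771) = 1/(1906624 - 4771) = 1/1901853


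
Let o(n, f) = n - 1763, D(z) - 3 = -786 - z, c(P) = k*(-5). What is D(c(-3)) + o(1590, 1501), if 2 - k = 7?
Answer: -981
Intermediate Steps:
k = -5 (k = 2 - 1*7 = 2 - 7 = -5)
c(P) = 25 (c(P) = -5*(-5) = 25)
D(z) = -783 - z (D(z) = 3 + (-786 - z) = -783 - z)
o(n, f) = -1763 + n
D(c(-3)) + o(1590, 1501) = (-783 - 1*25) + (-1763 + 1590) = (-783 - 25) - 173 = -808 - 173 = -981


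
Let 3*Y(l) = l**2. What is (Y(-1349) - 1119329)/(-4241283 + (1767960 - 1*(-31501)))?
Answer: 769093/3662733 ≈ 0.20998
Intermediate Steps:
Y(l) = l**2/3
(Y(-1349) - 1119329)/(-4241283 + (1767960 - 1*(-31501))) = ((1/3)*(-1349)**2 - 1119329)/(-4241283 + (1767960 - 1*(-31501))) = ((1/3)*1819801 - 1119329)/(-4241283 + (1767960 + 31501)) = (1819801/3 - 1119329)/(-4241283 + 1799461) = -1538186/3/(-2441822) = -1538186/3*(-1/2441822) = 769093/3662733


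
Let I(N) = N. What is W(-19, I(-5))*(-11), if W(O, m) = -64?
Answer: 704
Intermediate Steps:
W(-19, I(-5))*(-11) = -64*(-11) = 704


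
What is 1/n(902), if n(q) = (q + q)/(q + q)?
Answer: 1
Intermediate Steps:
n(q) = 1 (n(q) = (2*q)/((2*q)) = (2*q)*(1/(2*q)) = 1)
1/n(902) = 1/1 = 1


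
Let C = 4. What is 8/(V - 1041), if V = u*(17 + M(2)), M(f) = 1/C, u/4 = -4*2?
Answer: -8/1593 ≈ -0.0050220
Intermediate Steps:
u = -32 (u = 4*(-4*2) = 4*(-8) = -32)
M(f) = ¼ (M(f) = 1/4 = ¼)
V = -552 (V = -32*(17 + ¼) = -32*69/4 = -552)
8/(V - 1041) = 8/(-552 - 1041) = 8/(-1593) = 8*(-1/1593) = -8/1593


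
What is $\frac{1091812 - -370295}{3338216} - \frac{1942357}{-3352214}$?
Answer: $\frac{5692651385005}{5595207205112} \approx 1.0174$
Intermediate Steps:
$\frac{1091812 - -370295}{3338216} - \frac{1942357}{-3352214} = \left(1091812 + 370295\right) \frac{1}{3338216} - - \frac{1942357}{3352214} = 1462107 \cdot \frac{1}{3338216} + \frac{1942357}{3352214} = \frac{1462107}{3338216} + \frac{1942357}{3352214} = \frac{5692651385005}{5595207205112}$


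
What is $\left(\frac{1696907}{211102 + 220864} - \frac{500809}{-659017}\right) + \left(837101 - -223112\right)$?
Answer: $\frac{301815283626011799}{284672937422} \approx 1.0602 \cdot 10^{6}$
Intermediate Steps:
$\left(\frac{1696907}{211102 + 220864} - \frac{500809}{-659017}\right) + \left(837101 - -223112\right) = \left(\frac{1696907}{431966} - - \frac{500809}{659017}\right) + \left(837101 + 223112\right) = \left(1696907 \cdot \frac{1}{431966} + \frac{500809}{659017}\right) + 1060213 = \left(\frac{1696907}{431966} + \frac{500809}{659017}\right) + 1060213 = \frac{1334623020913}{284672937422} + 1060213 = \frac{301815283626011799}{284672937422}$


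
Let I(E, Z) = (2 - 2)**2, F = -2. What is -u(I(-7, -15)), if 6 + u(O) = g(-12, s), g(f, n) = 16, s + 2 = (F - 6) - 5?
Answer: -10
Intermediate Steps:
I(E, Z) = 0 (I(E, Z) = 0**2 = 0)
s = -15 (s = -2 + ((-2 - 6) - 5) = -2 + (-8 - 5) = -2 - 13 = -15)
u(O) = 10 (u(O) = -6 + 16 = 10)
-u(I(-7, -15)) = -1*10 = -10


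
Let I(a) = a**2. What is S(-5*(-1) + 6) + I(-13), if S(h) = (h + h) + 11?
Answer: 202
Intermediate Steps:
S(h) = 11 + 2*h (S(h) = 2*h + 11 = 11 + 2*h)
S(-5*(-1) + 6) + I(-13) = (11 + 2*(-5*(-1) + 6)) + (-13)**2 = (11 + 2*(5 + 6)) + 169 = (11 + 2*11) + 169 = (11 + 22) + 169 = 33 + 169 = 202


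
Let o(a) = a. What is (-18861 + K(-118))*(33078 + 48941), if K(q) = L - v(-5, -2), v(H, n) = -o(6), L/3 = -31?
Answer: -1554096012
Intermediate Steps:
L = -93 (L = 3*(-31) = -93)
v(H, n) = -6 (v(H, n) = -1*6 = -6)
K(q) = -87 (K(q) = -93 - 1*(-6) = -93 + 6 = -87)
(-18861 + K(-118))*(33078 + 48941) = (-18861 - 87)*(33078 + 48941) = -18948*82019 = -1554096012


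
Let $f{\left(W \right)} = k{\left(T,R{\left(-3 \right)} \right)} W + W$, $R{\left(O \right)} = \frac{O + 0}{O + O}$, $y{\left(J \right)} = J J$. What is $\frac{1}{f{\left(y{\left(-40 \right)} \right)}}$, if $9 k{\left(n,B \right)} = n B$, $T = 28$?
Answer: $\frac{9}{36800} \approx 0.00024457$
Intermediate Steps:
$y{\left(J \right)} = J^{2}$
$R{\left(O \right)} = \frac{1}{2}$ ($R{\left(O \right)} = \frac{O}{2 O} = O \frac{1}{2 O} = \frac{1}{2}$)
$k{\left(n,B \right)} = \frac{B n}{9}$ ($k{\left(n,B \right)} = \frac{n B}{9} = \frac{B n}{9}$)
$f{\left(W \right)} = \frac{23 W}{9}$ ($f{\left(W \right)} = \frac{1}{9} \cdot \frac{1}{2} \cdot 28 W + W = \frac{14 W}{9} + W = \frac{23 W}{9}$)
$\frac{1}{f{\left(y{\left(-40 \right)} \right)}} = \frac{1}{\frac{23}{9} \left(-40\right)^{2}} = \frac{1}{\frac{23}{9} \cdot 1600} = \frac{1}{\frac{36800}{9}} = \frac{9}{36800}$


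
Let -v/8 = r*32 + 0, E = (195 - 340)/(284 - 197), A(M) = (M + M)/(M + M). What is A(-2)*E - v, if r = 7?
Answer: 5371/3 ≈ 1790.3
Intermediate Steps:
A(M) = 1 (A(M) = (2*M)/((2*M)) = (2*M)*(1/(2*M)) = 1)
E = -5/3 (E = -145/87 = -145*1/87 = -5/3 ≈ -1.6667)
v = -1792 (v = -8*(7*32 + 0) = -8*(224 + 0) = -8*224 = -1792)
A(-2)*E - v = 1*(-5/3) - 1*(-1792) = -5/3 + 1792 = 5371/3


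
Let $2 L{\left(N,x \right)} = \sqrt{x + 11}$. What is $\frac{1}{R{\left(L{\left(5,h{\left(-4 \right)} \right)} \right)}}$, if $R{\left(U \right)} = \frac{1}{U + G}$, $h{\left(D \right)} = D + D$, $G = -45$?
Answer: $-45 + \frac{\sqrt{3}}{2} \approx -44.134$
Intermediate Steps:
$h{\left(D \right)} = 2 D$
$L{\left(N,x \right)} = \frac{\sqrt{11 + x}}{2}$ ($L{\left(N,x \right)} = \frac{\sqrt{x + 11}}{2} = \frac{\sqrt{11 + x}}{2}$)
$R{\left(U \right)} = \frac{1}{-45 + U}$ ($R{\left(U \right)} = \frac{1}{U - 45} = \frac{1}{-45 + U}$)
$\frac{1}{R{\left(L{\left(5,h{\left(-4 \right)} \right)} \right)}} = \frac{1}{\frac{1}{-45 + \frac{\sqrt{11 + 2 \left(-4\right)}}{2}}} = \frac{1}{\frac{1}{-45 + \frac{\sqrt{11 - 8}}{2}}} = \frac{1}{\frac{1}{-45 + \frac{\sqrt{3}}{2}}} = -45 + \frac{\sqrt{3}}{2}$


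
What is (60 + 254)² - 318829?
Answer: -220233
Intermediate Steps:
(60 + 254)² - 318829 = 314² - 318829 = 98596 - 318829 = -220233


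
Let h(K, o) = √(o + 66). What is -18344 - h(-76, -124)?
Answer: -18344 - I*√58 ≈ -18344.0 - 7.6158*I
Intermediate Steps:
h(K, o) = √(66 + o)
-18344 - h(-76, -124) = -18344 - √(66 - 124) = -18344 - √(-58) = -18344 - I*√58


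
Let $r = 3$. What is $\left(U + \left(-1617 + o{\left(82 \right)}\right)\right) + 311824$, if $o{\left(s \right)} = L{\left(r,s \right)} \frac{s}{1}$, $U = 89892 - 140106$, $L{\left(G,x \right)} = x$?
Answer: $266717$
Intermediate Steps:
$U = -50214$
$o{\left(s \right)} = s^{2}$ ($o{\left(s \right)} = s \frac{s}{1} = s s 1 = s s = s^{2}$)
$\left(U + \left(-1617 + o{\left(82 \right)}\right)\right) + 311824 = \left(-50214 - \left(1617 - 82^{2}\right)\right) + 311824 = \left(-50214 + \left(-1617 + 6724\right)\right) + 311824 = \left(-50214 + 5107\right) + 311824 = -45107 + 311824 = 266717$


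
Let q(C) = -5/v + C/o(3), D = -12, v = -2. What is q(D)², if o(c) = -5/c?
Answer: 9409/100 ≈ 94.090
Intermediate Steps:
q(C) = 5/2 - 3*C/5 (q(C) = -5/(-2) + C/((-5/3)) = -5*(-½) + C/((-5*⅓)) = 5/2 + C/(-5/3) = 5/2 + C*(-⅗) = 5/2 - 3*C/5)
q(D)² = (5/2 - ⅗*(-12))² = (5/2 + 36/5)² = (97/10)² = 9409/100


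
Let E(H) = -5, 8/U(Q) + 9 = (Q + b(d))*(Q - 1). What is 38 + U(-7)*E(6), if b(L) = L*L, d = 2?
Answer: 106/3 ≈ 35.333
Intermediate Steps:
b(L) = L²
U(Q) = 8/(-9 + (-1 + Q)*(4 + Q)) (U(Q) = 8/(-9 + (Q + 2²)*(Q - 1)) = 8/(-9 + (Q + 4)*(-1 + Q)) = 8/(-9 + (4 + Q)*(-1 + Q)) = 8/(-9 + (-1 + Q)*(4 + Q)))
38 + U(-7)*E(6) = 38 + (8/(-13 + (-7)² + 3*(-7)))*(-5) = 38 + (8/(-13 + 49 - 21))*(-5) = 38 + (8/15)*(-5) = 38 - 8/3 = 106/3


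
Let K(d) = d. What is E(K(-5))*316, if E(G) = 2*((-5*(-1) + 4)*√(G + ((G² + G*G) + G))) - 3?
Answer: -948 + 11376*√10 ≈ 35026.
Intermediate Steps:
E(G) = -3 + 18*√(2*G + 2*G²) (E(G) = 2*((5 + 4)*√(G + ((G² + G²) + G))) - 3 = 2*(9*√(G + (2*G² + G))) - 3 = 2*(9*√(G + (G + 2*G²))) - 3 = 2*(9*√(2*G + 2*G²)) - 3 = 18*√(2*G + 2*G²) - 3 = -3 + 18*√(2*G + 2*G²))
E(K(-5))*316 = (-3 + 18*√2*√(-5*(1 - 5)))*316 = (-3 + 18*√2*√(-5*(-4)))*316 = (-3 + 18*√2*√20)*316 = (-3 + 18*√2*(2*√5))*316 = (-3 + 36*√10)*316 = -948 + 11376*√10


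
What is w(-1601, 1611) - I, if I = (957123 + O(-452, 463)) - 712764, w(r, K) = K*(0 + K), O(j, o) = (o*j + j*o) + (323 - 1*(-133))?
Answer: 2769058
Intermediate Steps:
O(j, o) = 456 + 2*j*o (O(j, o) = (j*o + j*o) + (323 + 133) = 2*j*o + 456 = 456 + 2*j*o)
w(r, K) = K**2 (w(r, K) = K*K = K**2)
I = -173737 (I = (957123 + (456 + 2*(-452)*463)) - 712764 = (957123 + (456 - 418552)) - 712764 = (957123 - 418096) - 712764 = 539027 - 712764 = -173737)
w(-1601, 1611) - I = 1611**2 - 1*(-173737) = 2595321 + 173737 = 2769058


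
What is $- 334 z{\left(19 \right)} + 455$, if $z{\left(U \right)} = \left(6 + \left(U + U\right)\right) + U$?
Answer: $-20587$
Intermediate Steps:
$z{\left(U \right)} = 6 + 3 U$ ($z{\left(U \right)} = \left(6 + 2 U\right) + U = 6 + 3 U$)
$- 334 z{\left(19 \right)} + 455 = - 334 \left(6 + 3 \cdot 19\right) + 455 = - 334 \left(6 + 57\right) + 455 = \left(-334\right) 63 + 455 = -21042 + 455 = -20587$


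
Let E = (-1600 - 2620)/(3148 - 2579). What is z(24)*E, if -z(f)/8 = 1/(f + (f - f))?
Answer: 4220/1707 ≈ 2.4722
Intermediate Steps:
z(f) = -8/f (z(f) = -8/(f + (f - f)) = -8/(f + 0) = -8/f)
E = -4220/569 ≈ -7.4165
z(24)*E = -8/24*(-4220/569) = -8*1/24*(-4220/569) = -⅓*(-4220/569) = 4220/1707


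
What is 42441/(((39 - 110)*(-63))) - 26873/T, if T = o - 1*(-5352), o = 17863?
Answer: 41193566/4944795 ≈ 8.3307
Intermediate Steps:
T = 23215 (T = 17863 - 1*(-5352) = 17863 + 5352 = 23215)
42441/(((39 - 110)*(-63))) - 26873/T = 42441/(((39 - 110)*(-63))) - 26873/23215 = 42441/((-71*(-63))) - 26873*1/23215 = 42441/4473 - 26873/23215 = 42441*(1/4473) - 26873/23215 = 2021/213 - 26873/23215 = 41193566/4944795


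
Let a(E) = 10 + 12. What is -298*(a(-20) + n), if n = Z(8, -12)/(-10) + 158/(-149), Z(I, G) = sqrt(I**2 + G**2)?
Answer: -6240 + 596*sqrt(13)/5 ≈ -5810.2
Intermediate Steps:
Z(I, G) = sqrt(G**2 + I**2)
a(E) = 22
n = -158/149 - 2*sqrt(13)/5 (n = sqrt((-12)**2 + 8**2)/(-10) + 158/(-149) = sqrt(144 + 64)*(-1/10) + 158*(-1/149) = sqrt(208)*(-1/10) - 158/149 = (4*sqrt(13))*(-1/10) - 158/149 = -2*sqrt(13)/5 - 158/149 = -158/149 - 2*sqrt(13)/5 ≈ -2.5026)
-298*(a(-20) + n) = -298*(22 + (-158/149 - 2*sqrt(13)/5)) = -298*(3120/149 - 2*sqrt(13)/5) = -6240 + 596*sqrt(13)/5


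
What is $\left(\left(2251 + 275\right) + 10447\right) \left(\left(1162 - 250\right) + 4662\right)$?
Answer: $72311502$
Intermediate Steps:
$\left(\left(2251 + 275\right) + 10447\right) \left(\left(1162 - 250\right) + 4662\right) = \left(2526 + 10447\right) \left(912 + 4662\right) = 12973 \cdot 5574 = 72311502$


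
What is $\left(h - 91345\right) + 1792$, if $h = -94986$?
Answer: $-184539$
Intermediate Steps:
$\left(h - 91345\right) + 1792 = \left(-94986 - 91345\right) + 1792 = -186331 + 1792 = -184539$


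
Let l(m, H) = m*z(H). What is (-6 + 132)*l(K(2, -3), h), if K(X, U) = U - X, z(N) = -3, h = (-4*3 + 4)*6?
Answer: 1890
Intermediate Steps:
h = -48 (h = (-12 + 4)*6 = -8*6 = -48)
l(m, H) = -3*m (l(m, H) = m*(-3) = -3*m)
(-6 + 132)*l(K(2, -3), h) = (-6 + 132)*(-3*(-3 - 1*2)) = 126*(-3*(-3 - 2)) = 126*(-3*(-5)) = 126*15 = 1890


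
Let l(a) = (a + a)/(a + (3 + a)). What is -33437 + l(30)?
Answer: -702157/21 ≈ -33436.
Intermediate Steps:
l(a) = 2*a/(3 + 2*a) (l(a) = (2*a)/(3 + 2*a) = 2*a/(3 + 2*a))
-33437 + l(30) = -33437 + 2*30/(3 + 2*30) = -33437 + 2*30/(3 + 60) = -33437 + 2*30/63 = -33437 + 2*30*(1/63) = -33437 + 20/21 = -702157/21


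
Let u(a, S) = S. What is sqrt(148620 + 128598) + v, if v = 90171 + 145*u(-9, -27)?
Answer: 86256 + 3*sqrt(30802) ≈ 86783.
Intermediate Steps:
v = 86256 (v = 90171 + 145*(-27) = 90171 - 3915 = 86256)
sqrt(148620 + 128598) + v = sqrt(148620 + 128598) + 86256 = sqrt(277218) + 86256 = 3*sqrt(30802) + 86256 = 86256 + 3*sqrt(30802)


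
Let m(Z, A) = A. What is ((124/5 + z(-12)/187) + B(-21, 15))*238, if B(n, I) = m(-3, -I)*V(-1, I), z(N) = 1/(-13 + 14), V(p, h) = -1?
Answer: 521052/55 ≈ 9473.7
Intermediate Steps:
z(N) = 1 (z(N) = 1/1 = 1)
B(n, I) = I (B(n, I) = -I*(-1) = I)
((124/5 + z(-12)/187) + B(-21, 15))*238 = ((124/5 + 1/187) + 15)*238 = (23193/935 + 15)*238 = (37218/935)*238 = 521052/55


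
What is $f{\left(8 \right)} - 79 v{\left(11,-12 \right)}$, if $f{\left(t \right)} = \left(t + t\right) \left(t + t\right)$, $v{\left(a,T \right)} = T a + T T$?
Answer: $-692$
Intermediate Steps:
$v{\left(a,T \right)} = T^{2} + T a$ ($v{\left(a,T \right)} = T a + T^{2} = T^{2} + T a$)
$f{\left(t \right)} = 4 t^{2}$ ($f{\left(t \right)} = 2 t 2 t = 4 t^{2}$)
$f{\left(8 \right)} - 79 v{\left(11,-12 \right)} = 4 \cdot 8^{2} - 79 \left(- 12 \left(-12 + 11\right)\right) = 4 \cdot 64 - 79 \left(\left(-12\right) \left(-1\right)\right) = 256 - 948 = -692$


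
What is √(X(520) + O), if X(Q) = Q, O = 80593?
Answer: √81113 ≈ 284.80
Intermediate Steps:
√(X(520) + O) = √(520 + 80593) = √81113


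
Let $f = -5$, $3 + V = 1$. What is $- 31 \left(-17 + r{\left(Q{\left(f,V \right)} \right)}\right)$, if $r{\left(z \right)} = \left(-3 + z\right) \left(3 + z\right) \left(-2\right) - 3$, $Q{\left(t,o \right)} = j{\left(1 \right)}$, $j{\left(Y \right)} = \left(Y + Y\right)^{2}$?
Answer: $1054$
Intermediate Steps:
$j{\left(Y \right)} = 4 Y^{2}$ ($j{\left(Y \right)} = \left(2 Y\right)^{2} = 4 Y^{2}$)
$V = -2$ ($V = -3 + 1 = -2$)
$Q{\left(t,o \right)} = 4$ ($Q{\left(t,o \right)} = 4 \cdot 1^{2} = 4 \cdot 1 = 4$)
$r{\left(z \right)} = -3 - 2 \left(-3 + z\right) \left(3 + z\right)$ ($r{\left(z \right)} = - 2 \left(-3 + z\right) \left(3 + z\right) - 3 = -3 - 2 \left(-3 + z\right) \left(3 + z\right)$)
$- 31 \left(-17 + r{\left(Q{\left(f,V \right)} \right)}\right) = - 31 \left(-17 + \left(15 - 2 \cdot 4^{2}\right)\right) = - 31 \left(-17 + \left(15 - 32\right)\right) = - 31 \left(-17 - 17\right) = \left(-31\right) \left(-34\right) = 1054$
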